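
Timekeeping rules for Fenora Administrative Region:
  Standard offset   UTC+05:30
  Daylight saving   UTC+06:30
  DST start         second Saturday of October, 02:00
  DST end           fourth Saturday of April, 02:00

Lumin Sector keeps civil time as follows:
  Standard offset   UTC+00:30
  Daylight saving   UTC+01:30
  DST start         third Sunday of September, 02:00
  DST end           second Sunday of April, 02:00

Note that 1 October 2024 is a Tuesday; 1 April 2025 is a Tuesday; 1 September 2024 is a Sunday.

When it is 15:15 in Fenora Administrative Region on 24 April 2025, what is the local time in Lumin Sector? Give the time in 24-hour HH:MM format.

1 October 2024 is a Tuesday, so the first Saturday is October 5 and the second is October 12.
1 April 2025 is a Tuesday, so the first Saturday is April 5 and the fourth is April 26.
24 April 2025 falls between 12 October 2024 and 26 April 2025, so daylight saving is in effect and Fenora Administrative Region is at UTC+06:30.
15:15 Fenora Administrative Region − 6h30m = 08:45 UTC.
1 September 2024 is a Sunday, so the first Sunday is September 1 and the third is September 15.
1 April 2025 is a Tuesday, so the first Sunday is April 6 and the second is April 13.
At the standard offset (UTC+00:30), 08:45 UTC + 0h30m = 09:15 Lumin Sector standard time.
The standard-time date in Lumin Sector, 24 April 2025, does not fall between 15 September 2024 and 13 April 2025, so daylight saving is not in effect and Lumin Sector is at UTC+00:30.
08:45 UTC + 0h30m = 09:15 Lumin Sector.

09:15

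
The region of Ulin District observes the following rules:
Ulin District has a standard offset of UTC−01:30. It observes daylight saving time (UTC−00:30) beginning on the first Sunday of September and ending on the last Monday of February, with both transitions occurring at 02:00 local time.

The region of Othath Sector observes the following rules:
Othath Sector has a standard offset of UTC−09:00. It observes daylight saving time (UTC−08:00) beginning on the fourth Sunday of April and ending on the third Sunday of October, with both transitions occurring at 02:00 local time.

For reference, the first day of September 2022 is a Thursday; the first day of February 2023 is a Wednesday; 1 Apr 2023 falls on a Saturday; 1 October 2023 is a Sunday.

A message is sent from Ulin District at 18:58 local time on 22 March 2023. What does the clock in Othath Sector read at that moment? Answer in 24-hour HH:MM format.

11:28

1 September 2022 is a Thursday, so the first Sunday is September 4.
1 February 2023 is a Wednesday, so Mondays fall on 6, 13, 20, 27; the last is February 27.
22 March 2023 does not fall between 4 September 2022 and 27 February 2023, so daylight saving is not in effect and Ulin District is at UTC−01:30.
18:58 Ulin District + 1h30m = 20:28 UTC.
1 April 2023 is a Saturday, so the first Sunday is April 2 and the fourth is April 23.
1 October 2023 is a Sunday, so the first Sunday is October 1 and the third is October 15.
At the standard offset (UTC−09:00), 20:28 UTC − 9h = 11:28 Othath Sector standard time.
Daylight saving runs 23 April – 15 October; the standard-time date in Othath Sector, 22 March 2023, is outside that window, so Othath Sector is on standard time at UTC−09:00.
20:28 UTC − 9h = 11:28 Othath Sector.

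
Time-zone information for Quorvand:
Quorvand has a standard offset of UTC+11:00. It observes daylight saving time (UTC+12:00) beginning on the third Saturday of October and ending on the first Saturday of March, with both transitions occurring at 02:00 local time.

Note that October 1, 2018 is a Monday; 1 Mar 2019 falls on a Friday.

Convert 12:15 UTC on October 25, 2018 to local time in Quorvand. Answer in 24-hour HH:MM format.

00:15

1 October 2018 is a Monday, so the first Saturday is October 6 and the third is October 20.
1 March 2019 is a Friday, so the first Saturday is March 2.
At the standard offset (UTC+11:00), 12:15 UTC + 11h = 23:15 Quorvand standard time.
The standard-time date in Quorvand, October 25, 2018, falls between 20 October 2018 and 2 March 2019, so daylight saving is in effect and Quorvand is at UTC+12:00.
12:15 UTC + 12h = 00:15 local (rolling into the next day, 26 October 2018).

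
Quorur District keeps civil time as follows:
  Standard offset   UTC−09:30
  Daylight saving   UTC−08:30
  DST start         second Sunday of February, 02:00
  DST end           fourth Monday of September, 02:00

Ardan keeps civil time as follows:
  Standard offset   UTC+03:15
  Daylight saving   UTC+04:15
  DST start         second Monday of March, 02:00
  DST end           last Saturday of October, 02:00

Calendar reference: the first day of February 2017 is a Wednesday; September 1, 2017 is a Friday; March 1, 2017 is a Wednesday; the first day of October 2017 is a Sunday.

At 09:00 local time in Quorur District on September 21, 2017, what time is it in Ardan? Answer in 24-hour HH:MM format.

1 February 2017 is a Wednesday, so the first Sunday is February 5 and the second is February 12.
1 September 2017 is a Friday, so the first Monday is September 4 and the fourth is September 25.
September 21, 2017 lies within the daylight-saving period (12 February – 25 September), so Quorur District is on daylight time, UTC−08:30.
09:00 Quorur District + 8h30m = 17:30 UTC.
1 March 2017 is a Wednesday, so the first Monday is March 6 and the second is March 13.
1 October 2017 is a Sunday, so Saturdays fall on 7, 14, 21, 28; the last is October 28.
At the standard offset (UTC+03:15), 17:30 UTC + 3h15m = 20:45 Ardan standard time.
The standard-time date in Ardan, September 21, 2017, falls between 13 March and 28 October, so daylight saving is in effect and Ardan is at UTC+04:15.
17:30 UTC + 4h15m = 21:45 Ardan.

21:45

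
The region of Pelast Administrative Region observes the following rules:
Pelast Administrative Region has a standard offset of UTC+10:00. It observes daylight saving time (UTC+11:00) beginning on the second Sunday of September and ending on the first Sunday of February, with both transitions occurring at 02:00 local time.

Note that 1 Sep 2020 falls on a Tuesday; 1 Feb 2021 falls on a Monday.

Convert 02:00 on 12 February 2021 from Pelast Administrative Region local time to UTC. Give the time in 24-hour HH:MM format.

1 September 2020 is a Tuesday, so the first Sunday is September 6 and the second is September 13.
1 February 2021 is a Monday, so the first Sunday is February 7.
Daylight saving runs 13 September 2020 – 7 February 2021; 12 February 2021 is outside that window, so Pelast Administrative Region is on standard time at UTC+10:00.
02:00 local − 10h = 16:00 UTC (rolling into the previous day, 11 February 2021).

16:00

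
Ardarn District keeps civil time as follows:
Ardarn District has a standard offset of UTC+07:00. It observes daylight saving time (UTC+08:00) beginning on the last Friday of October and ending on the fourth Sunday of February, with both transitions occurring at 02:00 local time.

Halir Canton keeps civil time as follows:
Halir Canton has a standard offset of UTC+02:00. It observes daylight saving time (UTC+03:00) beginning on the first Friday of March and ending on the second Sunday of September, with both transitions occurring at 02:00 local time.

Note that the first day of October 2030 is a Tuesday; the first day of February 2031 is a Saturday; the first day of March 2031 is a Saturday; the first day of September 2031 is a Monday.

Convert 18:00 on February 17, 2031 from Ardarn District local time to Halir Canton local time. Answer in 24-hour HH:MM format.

12:00

1 October 2030 is a Tuesday, so Fridays fall on 4, 11, 18, 25; the last is October 25.
1 February 2031 is a Saturday, so the first Sunday is February 2 and the fourth is February 23.
February 17, 2031 lies within the daylight-saving period (25 October 2030 – 23 February 2031), so Ardarn District is on daylight time, UTC+08:00.
18:00 Ardarn District − 8h = 10:00 UTC.
1 March 2031 is a Saturday, so the first Friday is March 7.
1 September 2031 is a Monday, so the first Sunday is September 7 and the second is September 14.
At the standard offset (UTC+02:00), 10:00 UTC + 2h = 12:00 Halir Canton standard time.
The standard-time date in Halir Canton, February 17, 2031, does not fall between 7 March and 14 September, so daylight saving is not in effect and Halir Canton is at UTC+02:00.
10:00 UTC + 2h = 12:00 Halir Canton.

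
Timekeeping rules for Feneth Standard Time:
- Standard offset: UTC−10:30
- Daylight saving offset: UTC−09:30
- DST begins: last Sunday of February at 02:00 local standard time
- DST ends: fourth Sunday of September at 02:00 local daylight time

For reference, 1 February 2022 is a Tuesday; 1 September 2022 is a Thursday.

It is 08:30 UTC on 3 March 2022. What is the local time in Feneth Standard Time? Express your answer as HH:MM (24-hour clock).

1 February 2022 is a Tuesday, so Sundays fall on 6, 13, 20, 27; the last is February 27.
1 September 2022 is a Thursday, so the first Sunday is September 4 and the fourth is September 25.
At the standard offset (UTC−10:30), 08:30 UTC − 10h30m = 22:00 Feneth Standard Time standard time (rolling into the previous day, 2 March 2022).
Daylight saving runs 27 February – 25 September; the standard-time date in Feneth Standard Time, 2 March 2022, is inside that window, so Feneth Standard Time is at UTC−09:30.
08:30 UTC − 9h30m = 23:00 local (rolling into the previous day, 2 March 2022).

23:00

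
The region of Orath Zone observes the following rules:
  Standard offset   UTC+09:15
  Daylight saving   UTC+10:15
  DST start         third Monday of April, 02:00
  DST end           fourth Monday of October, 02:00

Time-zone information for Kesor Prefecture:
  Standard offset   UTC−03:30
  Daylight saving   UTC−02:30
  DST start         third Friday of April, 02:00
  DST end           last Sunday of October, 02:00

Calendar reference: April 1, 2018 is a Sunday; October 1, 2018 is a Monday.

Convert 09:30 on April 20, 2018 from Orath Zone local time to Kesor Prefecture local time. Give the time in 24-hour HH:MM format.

1 April 2018 is a Sunday, so the first Monday is April 2 and the third is April 16.
1 October 2018 is a Monday, so the first Monday is October 1 and the fourth is October 22.
April 20, 2018 falls between 16 April and 22 October, so daylight saving is in effect and Orath Zone is at UTC+10:15.
09:30 Orath Zone − 10h15m = 23:15 UTC (rolling into the previous day, 19 April 2018).
1 April 2018 is a Sunday, so the first Friday is April 6 and the third is April 20.
1 October 2018 is a Monday, so Sundays fall on 7, 14, 21, 28; the last is October 28.
At the standard offset (UTC−03:30), 23:15 UTC − 3h30m = 19:45 Kesor Prefecture standard time.
The standard-time date in Kesor Prefecture, April 19, 2018, is outside the daylight-saving period (20 April – 28 October), so Kesor Prefecture is on standard time, UTC−03:30.
23:15 UTC − 3h30m = 19:45 Kesor Prefecture.

19:45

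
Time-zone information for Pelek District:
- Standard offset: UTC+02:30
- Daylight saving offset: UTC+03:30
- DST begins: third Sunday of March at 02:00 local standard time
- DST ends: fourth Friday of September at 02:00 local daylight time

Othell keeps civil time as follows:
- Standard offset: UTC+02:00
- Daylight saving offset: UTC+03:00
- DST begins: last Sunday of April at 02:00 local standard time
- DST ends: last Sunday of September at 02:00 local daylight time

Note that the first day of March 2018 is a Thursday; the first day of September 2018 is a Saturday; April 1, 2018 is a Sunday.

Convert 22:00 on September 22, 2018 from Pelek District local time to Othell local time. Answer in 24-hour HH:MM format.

1 March 2018 is a Thursday, so the first Sunday is March 4 and the third is March 18.
1 September 2018 is a Saturday, so the first Friday is September 7 and the fourth is September 28.
Daylight saving runs 18 March – 28 September; September 22, 2018 is inside that window, so Pelek District is at UTC+03:30.
22:00 Pelek District − 3h30m = 18:30 UTC.
1 April 2018 is a Sunday, so Sundays fall on 1, 8, 15, 22, 29; the last is April 29.
1 September 2018 is a Saturday, so Sundays fall on 2, 9, 16, 23, 30; the last is September 30.
At the standard offset (UTC+02:00), 18:30 UTC + 2h = 20:30 Othell standard time.
Daylight saving runs 29 April – 30 September; the standard-time date in Othell, September 22, 2018, is inside that window, so Othell is at UTC+03:00.
18:30 UTC + 3h = 21:30 Othell.

21:30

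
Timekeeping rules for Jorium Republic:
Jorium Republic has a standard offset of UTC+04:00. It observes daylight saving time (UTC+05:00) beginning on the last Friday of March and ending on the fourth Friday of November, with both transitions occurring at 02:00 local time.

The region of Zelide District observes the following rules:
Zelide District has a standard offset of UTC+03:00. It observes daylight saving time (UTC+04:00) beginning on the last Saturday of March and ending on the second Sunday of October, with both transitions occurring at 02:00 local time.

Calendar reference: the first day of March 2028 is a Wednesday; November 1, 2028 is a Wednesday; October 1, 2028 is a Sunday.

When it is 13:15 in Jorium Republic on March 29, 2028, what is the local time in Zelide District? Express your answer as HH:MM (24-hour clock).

1 March 2028 is a Wednesday, so Fridays fall on 3, 10, 17, 24, 31; the last is March 31.
1 November 2028 is a Wednesday, so the first Friday is November 3 and the fourth is November 24.
March 29, 2028 does not fall between 31 March and 24 November, so daylight saving is not in effect and Jorium Republic is at UTC+04:00.
13:15 Jorium Republic − 4h = 09:15 UTC.
1 March 2028 is a Wednesday, so Saturdays fall on 4, 11, 18, 25; the last is March 25.
1 October 2028 is a Sunday, so the first Sunday is October 1 and the second is October 8.
At the standard offset (UTC+03:00), 09:15 UTC + 3h = 12:15 Zelide District standard time.
The standard-time date in Zelide District, March 29, 2028, falls between 25 March and 8 October, so daylight saving is in effect and Zelide District is at UTC+04:00.
09:15 UTC + 4h = 13:15 Zelide District.

13:15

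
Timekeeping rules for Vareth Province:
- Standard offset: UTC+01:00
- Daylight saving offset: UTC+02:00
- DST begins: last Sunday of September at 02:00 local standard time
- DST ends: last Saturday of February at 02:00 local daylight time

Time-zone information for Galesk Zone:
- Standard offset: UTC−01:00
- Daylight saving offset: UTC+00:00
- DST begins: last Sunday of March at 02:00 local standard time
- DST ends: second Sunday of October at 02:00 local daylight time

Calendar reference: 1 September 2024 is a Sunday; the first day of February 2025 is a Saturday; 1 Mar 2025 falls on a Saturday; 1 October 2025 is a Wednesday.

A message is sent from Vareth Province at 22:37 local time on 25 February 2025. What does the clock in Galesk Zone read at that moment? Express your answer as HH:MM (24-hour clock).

1 September 2024 is a Sunday, so Sundays fall on 1, 8, 15, 22, 29; the last is September 29.
1 February 2025 is a Saturday, so Saturdays fall on 1, 8, 15, 22; the last is February 22.
25 February 2025 is outside the daylight-saving period (29 September 2024 – 22 February 2025), so Vareth Province is on standard time, UTC+01:00.
22:37 Vareth Province − 1h = 21:37 UTC.
1 March 2025 is a Saturday, so Sundays fall on 2, 9, 16, 23, 30; the last is March 30.
1 October 2025 is a Wednesday, so the first Sunday is October 5 and the second is October 12.
At the standard offset (UTC−01:00), 21:37 UTC − 1h = 20:37 Galesk Zone standard time.
The standard-time date in Galesk Zone, 25 February 2025, is outside the daylight-saving period (30 March – 12 October), so Galesk Zone is on standard time, UTC−01:00.
21:37 UTC − 1h = 20:37 Galesk Zone.

20:37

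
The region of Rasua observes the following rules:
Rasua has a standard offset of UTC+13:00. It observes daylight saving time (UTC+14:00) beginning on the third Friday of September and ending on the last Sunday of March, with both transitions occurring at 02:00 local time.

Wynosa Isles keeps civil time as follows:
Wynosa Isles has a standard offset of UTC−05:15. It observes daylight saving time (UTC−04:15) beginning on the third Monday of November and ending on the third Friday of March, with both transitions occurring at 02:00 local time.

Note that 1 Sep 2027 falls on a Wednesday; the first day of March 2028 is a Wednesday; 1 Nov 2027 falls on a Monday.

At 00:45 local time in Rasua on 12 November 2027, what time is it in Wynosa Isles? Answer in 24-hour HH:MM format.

05:30

1 September 2027 is a Wednesday, so the first Friday is September 3 and the third is September 17.
1 March 2028 is a Wednesday, so Sundays fall on 5, 12, 19, 26; the last is March 26.
Daylight saving runs 17 September 2027 – 26 March 2028; 12 November 2027 is inside that window, so Rasua is at UTC+14:00.
00:45 Rasua − 14h = 10:45 UTC (rolling into the previous day, 11 November 2027).
1 November 2027 is a Monday, so the first Monday is November 1 and the third is November 15.
1 March 2028 is a Wednesday, so the first Friday is March 3 and the third is March 17.
At the standard offset (UTC−05:15), 10:45 UTC − 5h15m = 05:30 Wynosa Isles standard time.
The standard-time date in Wynosa Isles, 11 November 2027, does not fall between 15 November 2027 and 17 March 2028, so daylight saving is not in effect and Wynosa Isles is at UTC−05:15.
10:45 UTC − 5h15m = 05:30 Wynosa Isles.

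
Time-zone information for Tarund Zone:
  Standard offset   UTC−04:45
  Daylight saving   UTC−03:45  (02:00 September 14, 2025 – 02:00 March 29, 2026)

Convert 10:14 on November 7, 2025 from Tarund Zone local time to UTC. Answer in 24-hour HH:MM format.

13:59

Daylight saving runs 14 September 2025 – 29 March 2026; November 7, 2025 is inside that window, so Tarund Zone is at UTC−03:45.
10:14 local + 3h45m = 13:59 UTC.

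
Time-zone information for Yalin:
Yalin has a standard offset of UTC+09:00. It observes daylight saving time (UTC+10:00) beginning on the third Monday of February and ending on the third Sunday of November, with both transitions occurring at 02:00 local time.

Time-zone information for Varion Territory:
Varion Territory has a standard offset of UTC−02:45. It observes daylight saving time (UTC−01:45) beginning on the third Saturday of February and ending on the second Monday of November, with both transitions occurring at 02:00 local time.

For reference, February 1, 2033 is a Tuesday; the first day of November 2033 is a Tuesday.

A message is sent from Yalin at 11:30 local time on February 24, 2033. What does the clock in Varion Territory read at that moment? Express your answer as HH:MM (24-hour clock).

23:45

1 February 2033 is a Tuesday, so the first Monday is February 7 and the third is February 21.
1 November 2033 is a Tuesday, so the first Sunday is November 6 and the third is November 20.
Daylight saving runs 21 February – 20 November; February 24, 2033 is inside that window, so Yalin is at UTC+10:00.
11:30 Yalin − 10h = 01:30 UTC.
1 February 2033 is a Tuesday, so the first Saturday is February 5 and the third is February 19.
1 November 2033 is a Tuesday, so the first Monday is November 7 and the second is November 14.
At the standard offset (UTC−02:45), 01:30 UTC − 2h45m = 22:45 Varion Territory standard time (rolling into the previous day, 23 February 2033).
Daylight saving runs 19 February – 14 November; the standard-time date in Varion Territory, February 23, 2033, is inside that window, so Varion Territory is at UTC−01:45.
01:30 UTC − 1h45m = 23:45 Varion Territory (rolling into the previous day, 23 February 2033).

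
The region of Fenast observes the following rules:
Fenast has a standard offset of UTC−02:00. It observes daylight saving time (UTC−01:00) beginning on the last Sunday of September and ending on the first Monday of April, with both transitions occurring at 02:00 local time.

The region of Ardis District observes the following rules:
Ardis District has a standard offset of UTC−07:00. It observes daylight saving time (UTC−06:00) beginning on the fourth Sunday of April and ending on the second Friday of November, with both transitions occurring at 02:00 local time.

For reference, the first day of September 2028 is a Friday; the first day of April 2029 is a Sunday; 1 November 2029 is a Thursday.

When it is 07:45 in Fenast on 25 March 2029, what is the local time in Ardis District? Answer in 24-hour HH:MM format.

1 September 2028 is a Friday, so Sundays fall on 3, 10, 17, 24; the last is September 24.
1 April 2029 is a Sunday, so the first Monday is April 2.
Daylight saving runs 24 September 2028 – 2 April 2029; 25 March 2029 is inside that window, so Fenast is at UTC−01:00.
07:45 Fenast + 1h = 08:45 UTC.
1 April 2029 is a Sunday, so the first Sunday is April 1 and the fourth is April 22.
1 November 2029 is a Thursday, so the first Friday is November 2 and the second is November 9.
At the standard offset (UTC−07:00), 08:45 UTC − 7h = 01:45 Ardis District standard time.
The standard-time date in Ardis District, 25 March 2029, does not fall between 22 April and 9 November, so daylight saving is not in effect and Ardis District is at UTC−07:00.
08:45 UTC − 7h = 01:45 Ardis District.

01:45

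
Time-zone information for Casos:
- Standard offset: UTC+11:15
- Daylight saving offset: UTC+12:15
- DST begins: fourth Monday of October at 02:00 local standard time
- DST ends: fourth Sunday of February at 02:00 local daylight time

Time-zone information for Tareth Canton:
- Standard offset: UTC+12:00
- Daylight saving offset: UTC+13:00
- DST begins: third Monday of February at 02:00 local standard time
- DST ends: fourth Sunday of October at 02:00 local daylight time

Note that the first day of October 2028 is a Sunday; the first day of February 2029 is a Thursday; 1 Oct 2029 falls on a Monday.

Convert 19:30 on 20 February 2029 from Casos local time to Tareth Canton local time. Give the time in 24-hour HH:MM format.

1 October 2028 is a Sunday, so the first Monday is October 2 and the fourth is October 23.
1 February 2029 is a Thursday, so the first Sunday is February 4 and the fourth is February 25.
20 February 2029 lies within the daylight-saving period (23 October 2028 – 25 February 2029), so Casos is on daylight time, UTC+12:15.
19:30 Casos − 12h15m = 07:15 UTC.
1 February 2029 is a Thursday, so the first Monday is February 5 and the third is February 19.
1 October 2029 is a Monday, so the first Sunday is October 7 and the fourth is October 28.
At the standard offset (UTC+12:00), 07:15 UTC + 12h = 19:15 Tareth Canton standard time.
Daylight saving runs 19 February – 28 October; the standard-time date in Tareth Canton, 20 February 2029, is inside that window, so Tareth Canton is at UTC+13:00.
07:15 UTC + 13h = 20:15 Tareth Canton.

20:15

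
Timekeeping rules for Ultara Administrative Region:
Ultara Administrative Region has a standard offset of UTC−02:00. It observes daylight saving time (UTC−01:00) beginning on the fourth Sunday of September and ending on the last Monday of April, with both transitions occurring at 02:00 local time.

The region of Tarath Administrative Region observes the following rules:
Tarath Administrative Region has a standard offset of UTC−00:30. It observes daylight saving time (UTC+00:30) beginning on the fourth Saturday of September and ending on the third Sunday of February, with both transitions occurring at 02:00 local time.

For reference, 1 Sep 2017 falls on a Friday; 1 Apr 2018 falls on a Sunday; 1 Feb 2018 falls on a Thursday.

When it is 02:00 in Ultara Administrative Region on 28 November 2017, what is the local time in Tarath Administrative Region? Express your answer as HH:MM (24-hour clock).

03:30

1 September 2017 is a Friday, so the first Sunday is September 3 and the fourth is September 24.
1 April 2018 is a Sunday, so Mondays fall on 2, 9, 16, 23, 30; the last is April 30.
Daylight saving runs 24 September 2017 – 30 April 2018; 28 November 2017 is inside that window, so Ultara Administrative Region is at UTC−01:00.
02:00 Ultara Administrative Region + 1h = 03:00 UTC.
1 September 2017 is a Friday, so the first Saturday is September 2 and the fourth is September 23.
1 February 2018 is a Thursday, so the first Sunday is February 4 and the third is February 18.
At the standard offset (UTC−00:30), 03:00 UTC − 0h30m = 02:30 Tarath Administrative Region standard time.
Daylight saving runs 23 September 2017 – 18 February 2018; the standard-time date in Tarath Administrative Region, 28 November 2017, is inside that window, so Tarath Administrative Region is at UTC+00:30.
03:00 UTC + 0h30m = 03:30 Tarath Administrative Region.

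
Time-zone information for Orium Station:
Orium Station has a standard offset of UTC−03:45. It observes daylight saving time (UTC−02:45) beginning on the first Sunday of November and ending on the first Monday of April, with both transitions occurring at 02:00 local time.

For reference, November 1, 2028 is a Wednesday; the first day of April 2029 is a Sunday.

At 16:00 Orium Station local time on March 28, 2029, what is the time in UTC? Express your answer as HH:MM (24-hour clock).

1 November 2028 is a Wednesday, so the first Sunday is November 5.
1 April 2029 is a Sunday, so the first Monday is April 2.
March 28, 2029 lies within the daylight-saving period (5 November 2028 – 2 April 2029), so Orium Station is on daylight time, UTC−02:45.
16:00 local + 2h45m = 18:45 UTC.

18:45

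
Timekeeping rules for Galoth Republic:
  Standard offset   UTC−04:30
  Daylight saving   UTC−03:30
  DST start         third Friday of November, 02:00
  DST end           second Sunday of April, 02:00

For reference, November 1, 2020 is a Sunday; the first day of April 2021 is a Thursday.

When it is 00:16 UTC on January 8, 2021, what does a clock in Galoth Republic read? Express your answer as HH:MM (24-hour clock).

20:46

1 November 2020 is a Sunday, so the first Friday is November 6 and the third is November 20.
1 April 2021 is a Thursday, so the first Sunday is April 4 and the second is April 11.
At the standard offset (UTC−04:30), 00:16 UTC − 4h30m = 19:46 Galoth Republic standard time (rolling into the previous day, 7 January 2021).
Daylight saving runs 20 November 2020 – 11 April 2021; the standard-time date in Galoth Republic, January 7, 2021, is inside that window, so Galoth Republic is at UTC−03:30.
00:16 UTC − 3h30m = 20:46 local (rolling into the previous day, 7 January 2021).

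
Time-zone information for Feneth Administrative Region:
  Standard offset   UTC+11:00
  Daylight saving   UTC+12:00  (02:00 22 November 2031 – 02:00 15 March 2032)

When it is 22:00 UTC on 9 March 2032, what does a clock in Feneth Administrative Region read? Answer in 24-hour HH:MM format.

10:00

At the standard offset (UTC+11:00), 22:00 UTC + 11h = 09:00 Feneth Administrative Region standard time (rolling into the next day, 10 March 2032).
The standard-time date in Feneth Administrative Region, 10 March 2032, falls between 22 November 2031 and 15 March 2032, so daylight saving is in effect and Feneth Administrative Region is at UTC+12:00.
22:00 UTC + 12h = 10:00 local (rolling into the next day, 10 March 2032).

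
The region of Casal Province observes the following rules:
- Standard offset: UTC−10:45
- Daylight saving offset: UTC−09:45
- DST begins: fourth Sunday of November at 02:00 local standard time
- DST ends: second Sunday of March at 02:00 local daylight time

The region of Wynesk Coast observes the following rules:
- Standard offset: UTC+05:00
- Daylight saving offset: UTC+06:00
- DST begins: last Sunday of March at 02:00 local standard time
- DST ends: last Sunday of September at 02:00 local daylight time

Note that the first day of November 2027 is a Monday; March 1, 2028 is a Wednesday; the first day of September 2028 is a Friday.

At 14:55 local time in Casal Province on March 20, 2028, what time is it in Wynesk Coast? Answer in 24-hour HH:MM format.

1 November 2027 is a Monday, so the first Sunday is November 7 and the fourth is November 28.
1 March 2028 is a Wednesday, so the first Sunday is March 5 and the second is March 12.
March 20, 2028 is outside the daylight-saving period (28 November 2027 – 12 March 2028), so Casal Province is on standard time, UTC−10:45.
14:55 Casal Province + 10h45m = 01:40 UTC (rolling into the next day, 21 March 2028).
1 March 2028 is a Wednesday, so Sundays fall on 5, 12, 19, 26; the last is March 26.
1 September 2028 is a Friday, so Sundays fall on 3, 10, 17, 24; the last is September 24.
At the standard offset (UTC+05:00), 01:40 UTC + 5h = 06:40 Wynesk Coast standard time.
The standard-time date in Wynesk Coast, March 21, 2028, is outside the daylight-saving period (26 March – 24 September), so Wynesk Coast is on standard time, UTC+05:00.
01:40 UTC + 5h = 06:40 Wynesk Coast.

06:40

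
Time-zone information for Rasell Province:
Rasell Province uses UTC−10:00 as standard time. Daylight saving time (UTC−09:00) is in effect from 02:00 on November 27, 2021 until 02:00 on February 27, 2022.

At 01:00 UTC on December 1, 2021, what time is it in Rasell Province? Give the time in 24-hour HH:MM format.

16:00

At the standard offset (UTC−10:00), 01:00 UTC − 10h = 15:00 Rasell Province standard time (rolling into the previous day, 30 November 2021).
The standard-time date in Rasell Province, November 30, 2021, lies within the daylight-saving period (27 November 2021 – 27 February 2022), so Rasell Province is on daylight time, UTC−09:00.
01:00 UTC − 9h = 16:00 local (rolling into the previous day, 30 November 2021).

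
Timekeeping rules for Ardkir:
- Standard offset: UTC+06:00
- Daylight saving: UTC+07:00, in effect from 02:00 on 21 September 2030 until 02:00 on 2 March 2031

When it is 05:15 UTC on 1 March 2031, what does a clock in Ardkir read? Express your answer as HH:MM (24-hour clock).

12:15

At the standard offset (UTC+06:00), 05:15 UTC + 6h = 11:15 Ardkir standard time.
The standard-time date in Ardkir, 1 March 2031, lies within the daylight-saving period (21 September 2030 – 2 March 2031), so Ardkir is on daylight time, UTC+07:00.
05:15 UTC + 7h = 12:15 local.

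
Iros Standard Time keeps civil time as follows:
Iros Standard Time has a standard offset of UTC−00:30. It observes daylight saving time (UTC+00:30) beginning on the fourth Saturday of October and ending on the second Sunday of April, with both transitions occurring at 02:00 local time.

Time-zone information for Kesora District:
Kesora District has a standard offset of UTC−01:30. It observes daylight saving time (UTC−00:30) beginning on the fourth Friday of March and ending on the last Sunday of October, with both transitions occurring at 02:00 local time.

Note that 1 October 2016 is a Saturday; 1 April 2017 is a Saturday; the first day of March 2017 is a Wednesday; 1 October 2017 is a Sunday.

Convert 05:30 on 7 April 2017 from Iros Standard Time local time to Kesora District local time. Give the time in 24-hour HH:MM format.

04:30

1 October 2016 is a Saturday, so the first Saturday is October 1 and the fourth is October 22.
1 April 2017 is a Saturday, so the first Sunday is April 2 and the second is April 9.
7 April 2017 falls between 22 October 2016 and 9 April 2017, so daylight saving is in effect and Iros Standard Time is at UTC+00:30.
05:30 Iros Standard Time − 0h30m = 05:00 UTC.
1 March 2017 is a Wednesday, so the first Friday is March 3 and the fourth is March 24.
1 October 2017 is a Sunday, so Sundays fall on 1, 8, 15, 22, 29; the last is October 29.
At the standard offset (UTC−01:30), 05:00 UTC − 1h30m = 03:30 Kesora District standard time.
The standard-time date in Kesora District, 7 April 2017, lies within the daylight-saving period (24 March – 29 October), so Kesora District is on daylight time, UTC−00:30.
05:00 UTC − 0h30m = 04:30 Kesora District.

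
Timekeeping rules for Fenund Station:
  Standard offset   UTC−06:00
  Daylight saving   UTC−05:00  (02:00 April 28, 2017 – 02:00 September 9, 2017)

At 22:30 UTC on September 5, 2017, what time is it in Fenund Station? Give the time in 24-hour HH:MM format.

At the standard offset (UTC−06:00), 22:30 UTC − 6h = 16:30 Fenund Station standard time.
Daylight saving runs 28 April – 9 September; the standard-time date in Fenund Station, September 5, 2017, is inside that window, so Fenund Station is at UTC−05:00.
22:30 UTC − 5h = 17:30 local.

17:30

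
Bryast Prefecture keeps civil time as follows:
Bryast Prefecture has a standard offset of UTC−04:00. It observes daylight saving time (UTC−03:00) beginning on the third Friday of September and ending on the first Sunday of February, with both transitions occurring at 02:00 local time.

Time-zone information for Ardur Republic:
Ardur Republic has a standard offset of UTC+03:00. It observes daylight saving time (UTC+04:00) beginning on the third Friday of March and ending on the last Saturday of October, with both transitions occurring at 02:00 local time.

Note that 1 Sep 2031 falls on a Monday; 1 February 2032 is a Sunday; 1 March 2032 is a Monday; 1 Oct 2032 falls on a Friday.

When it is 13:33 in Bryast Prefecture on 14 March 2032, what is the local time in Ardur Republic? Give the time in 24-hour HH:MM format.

20:33

1 September 2031 is a Monday, so the first Friday is September 5 and the third is September 19.
1 February 2032 is a Sunday, so the first Sunday is February 1.
Daylight saving runs 19 September 2031 – 1 February 2032; 14 March 2032 is outside that window, so Bryast Prefecture is on standard time at UTC−04:00.
13:33 Bryast Prefecture + 4h = 17:33 UTC.
1 March 2032 is a Monday, so the first Friday is March 5 and the third is March 19.
1 October 2032 is a Friday, so Saturdays fall on 2, 9, 16, 23, 30; the last is October 30.
At the standard offset (UTC+03:00), 17:33 UTC + 3h = 20:33 Ardur Republic standard time.
The standard-time date in Ardur Republic, 14 March 2032, is outside the daylight-saving period (19 March – 30 October), so Ardur Republic is on standard time, UTC+03:00.
17:33 UTC + 3h = 20:33 Ardur Republic.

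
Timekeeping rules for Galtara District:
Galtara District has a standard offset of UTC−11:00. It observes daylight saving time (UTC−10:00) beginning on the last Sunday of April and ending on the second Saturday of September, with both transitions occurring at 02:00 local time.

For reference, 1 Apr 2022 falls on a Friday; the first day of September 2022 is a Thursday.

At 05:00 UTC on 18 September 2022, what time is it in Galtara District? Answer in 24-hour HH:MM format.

18:00

1 April 2022 is a Friday, so Sundays fall on 3, 10, 17, 24; the last is April 24.
1 September 2022 is a Thursday, so the first Saturday is September 3 and the second is September 10.
At the standard offset (UTC−11:00), 05:00 UTC − 11h = 18:00 Galtara District standard time (rolling into the previous day, 17 September 2022).
The standard-time date in Galtara District, 17 September 2022, is outside the daylight-saving period (24 April – 10 September), so Galtara District is on standard time, UTC−11:00.
05:00 UTC − 11h = 18:00 local (rolling into the previous day, 17 September 2022).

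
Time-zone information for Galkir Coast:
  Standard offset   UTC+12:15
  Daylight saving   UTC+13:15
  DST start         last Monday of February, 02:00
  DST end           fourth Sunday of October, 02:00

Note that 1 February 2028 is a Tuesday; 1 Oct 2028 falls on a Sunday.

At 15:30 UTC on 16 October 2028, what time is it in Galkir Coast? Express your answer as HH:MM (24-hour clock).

1 February 2028 is a Tuesday, so Mondays fall on 7, 14, 21, 28; the last is February 28.
1 October 2028 is a Sunday, so the first Sunday is October 1 and the fourth is October 22.
At the standard offset (UTC+12:15), 15:30 UTC + 12h15m = 03:45 Galkir Coast standard time (rolling into the next day, 17 October 2028).
The standard-time date in Galkir Coast, 17 October 2028, lies within the daylight-saving period (28 February – 22 October), so Galkir Coast is on daylight time, UTC+13:15.
15:30 UTC + 13h15m = 04:45 local (rolling into the next day, 17 October 2028).

04:45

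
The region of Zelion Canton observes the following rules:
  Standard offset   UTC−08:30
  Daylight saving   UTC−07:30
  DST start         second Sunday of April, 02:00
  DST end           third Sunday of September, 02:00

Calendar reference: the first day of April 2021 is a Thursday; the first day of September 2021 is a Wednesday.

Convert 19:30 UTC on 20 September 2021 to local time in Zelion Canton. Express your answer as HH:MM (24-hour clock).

11:00

1 April 2021 is a Thursday, so the first Sunday is April 4 and the second is April 11.
1 September 2021 is a Wednesday, so the first Sunday is September 5 and the third is September 19.
At the standard offset (UTC−08:30), 19:30 UTC − 8h30m = 11:00 Zelion Canton standard time.
The standard-time date in Zelion Canton, 20 September 2021, is outside the daylight-saving period (11 April – 19 September), so Zelion Canton is on standard time, UTC−08:30.
19:30 UTC − 8h30m = 11:00 local.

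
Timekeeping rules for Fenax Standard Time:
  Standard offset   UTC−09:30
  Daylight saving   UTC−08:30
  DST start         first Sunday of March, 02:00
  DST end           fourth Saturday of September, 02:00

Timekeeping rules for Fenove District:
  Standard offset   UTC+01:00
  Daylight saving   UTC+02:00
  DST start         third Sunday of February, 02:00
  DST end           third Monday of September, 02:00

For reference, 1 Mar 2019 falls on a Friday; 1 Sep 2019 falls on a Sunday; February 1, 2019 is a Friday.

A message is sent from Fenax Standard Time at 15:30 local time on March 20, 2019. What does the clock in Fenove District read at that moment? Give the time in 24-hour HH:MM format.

1 March 2019 is a Friday, so the first Sunday is March 3.
1 September 2019 is a Sunday, so the first Saturday is September 7 and the fourth is September 28.
March 20, 2019 lies within the daylight-saving period (3 March – 28 September), so Fenax Standard Time is on daylight time, UTC−08:30.
15:30 Fenax Standard Time + 8h30m = 00:00 UTC (rolling into the next day, 21 March 2019).
1 February 2019 is a Friday, so the first Sunday is February 3 and the third is February 17.
1 September 2019 is a Sunday, so the first Monday is September 2 and the third is September 16.
At the standard offset (UTC+01:00), 00:00 UTC + 1h = 01:00 Fenove District standard time.
The standard-time date in Fenove District, March 21, 2019, falls between 17 February and 16 September, so daylight saving is in effect and Fenove District is at UTC+02:00.
00:00 UTC + 2h = 02:00 Fenove District.

02:00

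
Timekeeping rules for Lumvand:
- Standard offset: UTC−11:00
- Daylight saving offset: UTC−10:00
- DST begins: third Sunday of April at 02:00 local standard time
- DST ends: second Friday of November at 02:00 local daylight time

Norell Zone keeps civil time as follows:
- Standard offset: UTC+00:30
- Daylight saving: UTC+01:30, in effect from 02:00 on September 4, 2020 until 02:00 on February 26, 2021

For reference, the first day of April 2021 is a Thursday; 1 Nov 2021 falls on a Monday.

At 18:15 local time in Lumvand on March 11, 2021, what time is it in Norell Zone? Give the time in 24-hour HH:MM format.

1 April 2021 is a Thursday, so the first Sunday is April 4 and the third is April 18.
1 November 2021 is a Monday, so the first Friday is November 5 and the second is November 12.
March 11, 2021 does not fall between 18 April and 12 November, so daylight saving is not in effect and Lumvand is at UTC−11:00.
18:15 Lumvand + 11h = 05:15 UTC (rolling into the next day, 12 March 2021).
At the standard offset (UTC+00:30), 05:15 UTC + 0h30m = 05:45 Norell Zone standard time.
Daylight saving runs 4 September 2020 – 26 February 2021; the standard-time date in Norell Zone, March 12, 2021, is outside that window, so Norell Zone is on standard time at UTC+00:30.
05:15 UTC + 0h30m = 05:45 Norell Zone.

05:45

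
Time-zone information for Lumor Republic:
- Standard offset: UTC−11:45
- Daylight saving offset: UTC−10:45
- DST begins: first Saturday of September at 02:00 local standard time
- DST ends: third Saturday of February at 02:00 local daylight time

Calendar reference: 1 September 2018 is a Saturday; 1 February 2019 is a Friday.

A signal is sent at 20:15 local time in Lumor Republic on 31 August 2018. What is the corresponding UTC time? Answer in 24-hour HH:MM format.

08:00

1 September 2018 is a Saturday, so the first Saturday is September 1.
1 February 2019 is a Friday, so the first Saturday is February 2 and the third is February 16.
Daylight saving runs 1 September 2018 – 16 February 2019; 31 August 2018 is outside that window, so Lumor Republic is on standard time at UTC−11:45.
20:15 local + 11h45m = 08:00 UTC (rolling into the next day, 1 September 2018).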